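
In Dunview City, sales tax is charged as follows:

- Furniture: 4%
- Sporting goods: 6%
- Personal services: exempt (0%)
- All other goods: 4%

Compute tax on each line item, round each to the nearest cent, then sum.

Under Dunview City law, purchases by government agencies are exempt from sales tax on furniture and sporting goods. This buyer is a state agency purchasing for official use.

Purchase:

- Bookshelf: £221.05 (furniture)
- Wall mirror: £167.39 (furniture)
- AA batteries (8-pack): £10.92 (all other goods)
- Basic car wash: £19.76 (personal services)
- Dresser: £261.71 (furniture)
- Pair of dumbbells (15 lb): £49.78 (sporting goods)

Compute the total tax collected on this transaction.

£0.44

Bookshelf £221.05: furniture, buyer-exempt → 0% → £0.00
Wall mirror £167.39: furniture, buyer-exempt → 0% → £0.00
AA batteries (8-pack) £10.92: all other goods → 4% → £0.44
Basic car wash £19.76: personal services → 0% → £0.00
Dresser £261.71: furniture, buyer-exempt → 0% → £0.00
Pair of dumbbells (15 lb) £49.78: sporting goods, buyer-exempt → 0% → £0.00
Total tax = £0.44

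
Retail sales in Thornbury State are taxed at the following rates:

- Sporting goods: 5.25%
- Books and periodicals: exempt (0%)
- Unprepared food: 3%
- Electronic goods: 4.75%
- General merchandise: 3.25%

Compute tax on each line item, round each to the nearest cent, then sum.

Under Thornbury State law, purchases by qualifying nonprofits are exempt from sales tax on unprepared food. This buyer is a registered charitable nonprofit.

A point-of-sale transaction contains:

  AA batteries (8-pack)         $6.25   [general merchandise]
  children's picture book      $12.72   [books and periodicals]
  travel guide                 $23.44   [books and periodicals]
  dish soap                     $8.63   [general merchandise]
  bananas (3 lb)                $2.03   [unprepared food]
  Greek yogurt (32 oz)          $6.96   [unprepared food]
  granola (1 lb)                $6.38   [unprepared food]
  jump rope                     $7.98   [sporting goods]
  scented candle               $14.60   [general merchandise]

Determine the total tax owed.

AA batteries (8-pack) $6.25: general merchandise → 3.25% → $0.20
Children's picture book $12.72: books and periodicals → 0% → $0.00
Travel guide $23.44: books and periodicals → 0% → $0.00
Dish soap $8.63: general merchandise → 3.25% → $0.28
Bananas (3 lb) $2.03: unprepared food, buyer-exempt → 0% → $0.00
Greek yogurt (32 oz) $6.96: unprepared food, buyer-exempt → 0% → $0.00
Granola (1 lb) $6.38: unprepared food, buyer-exempt → 0% → $0.00
Jump rope $7.98: sporting goods → 5.25% → $0.42
Scented candle $14.60: general merchandise → 3.25% → $0.47
Total tax = $0.20 + $0.28 + $0.42 + $0.47 = $1.37

$1.37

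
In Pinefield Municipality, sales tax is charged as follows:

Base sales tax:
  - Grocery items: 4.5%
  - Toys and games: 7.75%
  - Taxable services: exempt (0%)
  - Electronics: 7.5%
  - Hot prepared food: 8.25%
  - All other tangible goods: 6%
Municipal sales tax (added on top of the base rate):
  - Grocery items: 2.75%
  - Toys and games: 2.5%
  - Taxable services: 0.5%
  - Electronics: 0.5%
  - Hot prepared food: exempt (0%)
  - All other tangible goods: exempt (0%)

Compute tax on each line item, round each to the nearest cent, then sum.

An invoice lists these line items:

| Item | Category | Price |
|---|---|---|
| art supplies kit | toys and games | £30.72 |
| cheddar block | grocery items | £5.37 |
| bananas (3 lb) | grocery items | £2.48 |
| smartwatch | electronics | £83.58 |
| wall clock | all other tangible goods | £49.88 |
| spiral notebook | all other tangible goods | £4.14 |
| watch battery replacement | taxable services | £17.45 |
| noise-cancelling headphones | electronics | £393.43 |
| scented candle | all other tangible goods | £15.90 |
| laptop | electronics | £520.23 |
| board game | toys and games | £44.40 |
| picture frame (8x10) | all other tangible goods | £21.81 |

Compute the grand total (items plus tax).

£1283.03

Art supplies kit £30.72: toys and games → 7.75% + 2.5% municipal = 10.25% → £3.15
Cheddar block £5.37: grocery items → 4.5% + 2.75% municipal = 7.25% → £0.39
Bananas (3 lb) £2.48: grocery items → 4.5% + 2.75% municipal = 7.25% → £0.18
Smartwatch £83.58: electronics → 7.5% + 0.5% municipal = 8% → £6.69
Wall clock £49.88: all other tangible goods → 6% + 0% municipal = 6% → £2.99
Spiral notebook £4.14: all other tangible goods → 6% + 0% municipal = 6% → £0.25
Watch battery replacement £17.45: taxable services → 0% + 0.5% municipal = 0.5% → £0.09
Noise-cancelling headphones £393.43: electronics → 7.5% + 0.5% municipal = 8% → £31.47
Scented candle £15.90: all other tangible goods → 6% + 0% municipal = 6% → £0.95
Laptop £520.23: electronics → 7.5% + 0.5% municipal = 8% → £41.62
Board game £44.40: toys and games → 7.75% + 2.5% municipal = 10.25% → £4.55
Picture frame (8x10) £21.81: all other tangible goods → 6% + 0% municipal = 6% → £1.31
Subtotal = £1189.39; tax = £93.64; total due = £1283.03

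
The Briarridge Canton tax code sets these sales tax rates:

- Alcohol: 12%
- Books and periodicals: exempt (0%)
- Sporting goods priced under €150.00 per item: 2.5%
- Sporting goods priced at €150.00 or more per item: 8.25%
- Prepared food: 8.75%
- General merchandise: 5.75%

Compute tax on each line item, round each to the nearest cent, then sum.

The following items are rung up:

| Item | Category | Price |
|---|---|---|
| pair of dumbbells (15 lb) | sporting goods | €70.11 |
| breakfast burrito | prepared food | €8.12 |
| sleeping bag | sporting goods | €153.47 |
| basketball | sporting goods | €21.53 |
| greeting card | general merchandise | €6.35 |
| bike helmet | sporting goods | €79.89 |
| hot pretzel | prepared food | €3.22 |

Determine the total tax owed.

€18.31

Pair of dumbbells (15 lb) €70.11: sporting goods, under €150.00 → 2.5% → €1.75
Breakfast burrito €8.12: prepared food → 8.75% → €0.71
Sleeping bag €153.47: sporting goods, €150.00 or more → 8.25% → €12.66
Basketball €21.53: sporting goods, under €150.00 → 2.5% → €0.54
Greeting card €6.35: general merchandise → 5.75% → €0.37
Bike helmet €79.89: sporting goods, under €150.00 → 2.5% → €2.00
Hot pretzel €3.22: prepared food → 8.75% → €0.28
Total tax = €1.75 + €0.71 + €12.66 + €0.54 + €0.37 + €2.00 + €0.28 = €18.31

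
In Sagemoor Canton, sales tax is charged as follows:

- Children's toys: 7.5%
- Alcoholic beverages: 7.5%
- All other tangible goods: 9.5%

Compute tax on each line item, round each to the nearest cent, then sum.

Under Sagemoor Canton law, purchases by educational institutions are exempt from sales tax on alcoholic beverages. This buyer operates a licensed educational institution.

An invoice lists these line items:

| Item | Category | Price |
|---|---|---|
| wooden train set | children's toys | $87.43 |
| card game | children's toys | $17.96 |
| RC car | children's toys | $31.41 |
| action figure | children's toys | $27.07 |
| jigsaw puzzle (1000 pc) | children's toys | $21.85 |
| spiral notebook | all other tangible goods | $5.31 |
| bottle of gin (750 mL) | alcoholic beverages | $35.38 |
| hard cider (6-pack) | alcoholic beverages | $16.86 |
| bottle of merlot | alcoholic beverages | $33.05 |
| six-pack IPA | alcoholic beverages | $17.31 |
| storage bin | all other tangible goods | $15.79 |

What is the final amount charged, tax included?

Wooden train set $87.43: children's toys → 7.5% → $6.56
Card game $17.96: children's toys → 7.5% → $1.35
RC car $31.41: children's toys → 7.5% → $2.36
Action figure $27.07: children's toys → 7.5% → $2.03
Jigsaw puzzle (1000 pc) $21.85: children's toys → 7.5% → $1.64
Spiral notebook $5.31: all other tangible goods → 9.5% → $0.50
Bottle of gin (750 mL) $35.38: alcoholic beverages, buyer-exempt → 0% → $0.00
Hard cider (6-pack) $16.86: alcoholic beverages, buyer-exempt → 0% → $0.00
Bottle of merlot $33.05: alcoholic beverages, buyer-exempt → 0% → $0.00
Six-pack IPA $17.31: alcoholic beverages, buyer-exempt → 0% → $0.00
Storage bin $15.79: all other tangible goods → 9.5% → $1.50
Subtotal = $309.42; tax = $15.94; total due = $325.36

$325.36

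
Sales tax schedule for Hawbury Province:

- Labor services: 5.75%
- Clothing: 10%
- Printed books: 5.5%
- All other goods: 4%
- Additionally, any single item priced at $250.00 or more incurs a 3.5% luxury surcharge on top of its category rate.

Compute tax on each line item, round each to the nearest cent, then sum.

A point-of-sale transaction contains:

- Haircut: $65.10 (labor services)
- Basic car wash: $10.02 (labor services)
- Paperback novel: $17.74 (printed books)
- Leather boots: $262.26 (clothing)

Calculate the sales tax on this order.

$40.71

Haircut $65.10: labor services → 5.75% → $3.74
Basic car wash $10.02: labor services → 5.75% → $0.58
Paperback novel $17.74: printed books → 5.5% → $0.98
Leather boots $262.26: clothing → 10% + 3.5% surcharge = 13.5% → $35.41
Total tax = $3.74 + $0.58 + $0.98 + $35.41 = $40.71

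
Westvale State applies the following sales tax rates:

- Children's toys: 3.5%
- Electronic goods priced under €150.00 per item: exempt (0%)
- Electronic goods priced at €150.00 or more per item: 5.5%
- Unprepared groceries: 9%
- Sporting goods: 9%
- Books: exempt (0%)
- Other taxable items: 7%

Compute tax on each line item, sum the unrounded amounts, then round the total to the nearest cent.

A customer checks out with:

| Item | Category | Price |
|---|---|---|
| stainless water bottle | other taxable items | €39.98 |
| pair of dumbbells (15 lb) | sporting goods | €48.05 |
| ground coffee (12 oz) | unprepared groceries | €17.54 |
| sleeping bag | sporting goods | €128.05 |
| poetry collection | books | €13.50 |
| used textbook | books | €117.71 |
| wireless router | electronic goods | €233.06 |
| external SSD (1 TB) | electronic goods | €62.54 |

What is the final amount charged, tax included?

Stainless water bottle €39.98: other taxable items → 7% → €2.7986
Pair of dumbbells (15 lb) €48.05: sporting goods → 9% → €4.3245
Ground coffee (12 oz) €17.54: unprepared groceries → 9% → €1.5786
Sleeping bag €128.05: sporting goods → 9% → €11.5245
Poetry collection €13.50: books → 0% → €0.00
Used textbook €117.71: books → 0% → €0.00
Wireless router €233.06: electronic goods, €150.00 or more → 5.5% → €12.8183
External SSD (1 TB) €62.54: electronic goods, under €150.00 → 0% → €0.00
Subtotal = €660.43; unrounded tax = €33.0445 → €33.04; total due = €693.47

€693.47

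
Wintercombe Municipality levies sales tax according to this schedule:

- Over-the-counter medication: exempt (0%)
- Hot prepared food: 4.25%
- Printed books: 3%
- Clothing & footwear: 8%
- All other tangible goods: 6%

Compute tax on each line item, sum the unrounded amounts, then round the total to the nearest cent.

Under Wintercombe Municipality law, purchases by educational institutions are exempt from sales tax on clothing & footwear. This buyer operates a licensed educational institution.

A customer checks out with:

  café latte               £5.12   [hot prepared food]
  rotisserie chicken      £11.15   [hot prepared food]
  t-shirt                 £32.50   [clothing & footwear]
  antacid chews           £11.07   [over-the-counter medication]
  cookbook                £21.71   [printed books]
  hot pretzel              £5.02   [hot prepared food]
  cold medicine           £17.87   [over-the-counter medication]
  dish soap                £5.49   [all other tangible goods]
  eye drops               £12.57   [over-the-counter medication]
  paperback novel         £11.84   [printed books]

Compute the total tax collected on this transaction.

£2.24

Café latte £5.12: hot prepared food → 4.25% → £0.2176
Rotisserie chicken £11.15: hot prepared food → 4.25% → £0.473875
T-shirt £32.50: clothing & footwear, buyer-exempt → 0% → £0.00
Antacid chews £11.07: over-the-counter medication → 0% → £0.00
Cookbook £21.71: printed books → 3% → £0.6513
Hot pretzel £5.02: hot prepared food → 4.25% → £0.21335
Cold medicine £17.87: over-the-counter medication → 0% → £0.00
Dish soap £5.49: all other tangible goods → 6% → £0.3294
Eye drops £12.57: over-the-counter medication → 0% → £0.00
Paperback novel £11.84: printed books → 3% → £0.3552
Unrounded tax sum = £2.240725 → £2.24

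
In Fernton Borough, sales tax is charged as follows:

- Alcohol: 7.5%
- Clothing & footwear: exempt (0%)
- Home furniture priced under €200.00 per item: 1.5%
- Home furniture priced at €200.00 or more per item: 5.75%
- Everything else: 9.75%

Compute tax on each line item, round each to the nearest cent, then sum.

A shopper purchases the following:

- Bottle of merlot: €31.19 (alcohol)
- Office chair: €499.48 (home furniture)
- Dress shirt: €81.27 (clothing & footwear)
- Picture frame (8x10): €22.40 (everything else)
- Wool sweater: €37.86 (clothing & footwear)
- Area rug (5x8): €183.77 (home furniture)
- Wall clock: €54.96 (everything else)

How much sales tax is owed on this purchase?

€41.36

Bottle of merlot €31.19: alcohol → 7.5% → €2.34
Office chair €499.48: home furniture, €200.00 or more → 5.75% → €28.72
Dress shirt €81.27: clothing & footwear → 0% → €0.00
Picture frame (8x10) €22.40: everything else → 9.75% → €2.18
Wool sweater €37.86: clothing & footwear → 0% → €0.00
Area rug (5x8) €183.77: home furniture, under €200.00 → 1.5% → €2.76
Wall clock €54.96: everything else → 9.75% → €5.36
Total tax = €2.34 + €28.72 + €2.18 + €2.76 + €5.36 = €41.36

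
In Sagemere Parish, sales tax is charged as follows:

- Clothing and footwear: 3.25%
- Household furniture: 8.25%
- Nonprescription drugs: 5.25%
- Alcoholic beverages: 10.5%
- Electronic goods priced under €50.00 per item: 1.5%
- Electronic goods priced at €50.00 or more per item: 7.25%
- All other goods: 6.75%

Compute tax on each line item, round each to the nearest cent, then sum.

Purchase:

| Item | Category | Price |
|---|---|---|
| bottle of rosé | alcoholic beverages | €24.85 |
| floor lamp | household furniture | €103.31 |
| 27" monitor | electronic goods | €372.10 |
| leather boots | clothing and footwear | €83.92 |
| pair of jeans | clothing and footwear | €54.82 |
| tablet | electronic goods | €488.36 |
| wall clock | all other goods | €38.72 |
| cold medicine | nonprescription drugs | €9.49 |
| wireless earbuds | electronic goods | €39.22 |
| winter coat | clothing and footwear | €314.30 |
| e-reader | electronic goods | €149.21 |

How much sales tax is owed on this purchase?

€102.76

Bottle of rosé €24.85: alcoholic beverages → 10.5% → €2.61
Floor lamp €103.31: household furniture → 8.25% → €8.52
27" monitor €372.10: electronic goods, €50.00 or more → 7.25% → €26.98
Leather boots €83.92: clothing and footwear → 3.25% → €2.73
Pair of jeans €54.82: clothing and footwear → 3.25% → €1.78
Tablet €488.36: electronic goods, €50.00 or more → 7.25% → €35.41
Wall clock €38.72: all other goods → 6.75% → €2.61
Cold medicine €9.49: nonprescription drugs → 5.25% → €0.50
Wireless earbuds €39.22: electronic goods, under €50.00 → 1.5% → €0.59
Winter coat €314.30: clothing and footwear → 3.25% → €10.21
E-reader €149.21: electronic goods, €50.00 or more → 7.25% → €10.82
Total tax = €2.61 + €8.52 + €26.98 + €2.73 + €1.78 + €35.41 + €2.61 + €0.50 + €0.59 + €10.21 + €10.82 = €102.76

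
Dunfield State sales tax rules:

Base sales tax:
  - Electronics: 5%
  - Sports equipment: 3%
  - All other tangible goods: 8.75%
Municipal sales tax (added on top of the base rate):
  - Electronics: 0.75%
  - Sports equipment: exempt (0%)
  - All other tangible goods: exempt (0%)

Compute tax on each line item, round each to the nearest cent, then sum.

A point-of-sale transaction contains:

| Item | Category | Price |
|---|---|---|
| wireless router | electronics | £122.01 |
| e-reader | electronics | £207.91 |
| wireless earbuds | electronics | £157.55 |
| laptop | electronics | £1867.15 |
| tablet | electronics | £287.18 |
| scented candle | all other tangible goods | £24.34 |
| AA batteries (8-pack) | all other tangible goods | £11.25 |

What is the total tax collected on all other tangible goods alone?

Scented candle £24.34: all other tangible goods → 8.75% + 0% municipal = 8.75% → £2.13
AA batteries (8-pack) £11.25: all other tangible goods → 8.75% + 0% municipal = 8.75% → £0.98
Tax on all other tangible goods = £2.13 + £0.98 = £3.11

£3.11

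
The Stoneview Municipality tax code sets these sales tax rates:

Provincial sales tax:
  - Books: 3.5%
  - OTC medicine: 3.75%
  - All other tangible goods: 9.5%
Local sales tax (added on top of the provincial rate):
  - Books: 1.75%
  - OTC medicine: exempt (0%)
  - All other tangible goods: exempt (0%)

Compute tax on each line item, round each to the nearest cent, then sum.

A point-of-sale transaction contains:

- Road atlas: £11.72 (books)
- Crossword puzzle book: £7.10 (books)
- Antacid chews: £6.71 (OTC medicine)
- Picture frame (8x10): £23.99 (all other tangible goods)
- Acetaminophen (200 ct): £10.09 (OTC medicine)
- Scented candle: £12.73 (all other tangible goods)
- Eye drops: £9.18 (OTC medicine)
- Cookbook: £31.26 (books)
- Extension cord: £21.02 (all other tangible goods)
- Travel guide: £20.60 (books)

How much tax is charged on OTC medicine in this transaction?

£0.97

Antacid chews £6.71: OTC medicine → 3.75% + 0% local = 3.75% → £0.25
Acetaminophen (200 ct) £10.09: OTC medicine → 3.75% + 0% local = 3.75% → £0.38
Eye drops £9.18: OTC medicine → 3.75% + 0% local = 3.75% → £0.34
Tax on OTC medicine = £0.25 + £0.38 + £0.34 = £0.97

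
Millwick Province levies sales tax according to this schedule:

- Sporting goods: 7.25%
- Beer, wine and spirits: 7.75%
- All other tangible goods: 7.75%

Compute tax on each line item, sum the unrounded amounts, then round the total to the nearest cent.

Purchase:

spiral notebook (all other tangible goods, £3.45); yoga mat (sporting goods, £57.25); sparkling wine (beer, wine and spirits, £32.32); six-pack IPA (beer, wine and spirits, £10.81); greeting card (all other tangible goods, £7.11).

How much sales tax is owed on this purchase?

Spiral notebook £3.45: all other tangible goods → 7.75% → £0.267375
Yoga mat £57.25: sporting goods → 7.25% → £4.150625
Sparkling wine £32.32: beer, wine and spirits → 7.75% → £2.5048
Six-pack IPA £10.81: beer, wine and spirits → 7.75% → £0.837775
Greeting card £7.11: all other tangible goods → 7.75% → £0.551025
Unrounded tax sum = £8.3116 → £8.31

£8.31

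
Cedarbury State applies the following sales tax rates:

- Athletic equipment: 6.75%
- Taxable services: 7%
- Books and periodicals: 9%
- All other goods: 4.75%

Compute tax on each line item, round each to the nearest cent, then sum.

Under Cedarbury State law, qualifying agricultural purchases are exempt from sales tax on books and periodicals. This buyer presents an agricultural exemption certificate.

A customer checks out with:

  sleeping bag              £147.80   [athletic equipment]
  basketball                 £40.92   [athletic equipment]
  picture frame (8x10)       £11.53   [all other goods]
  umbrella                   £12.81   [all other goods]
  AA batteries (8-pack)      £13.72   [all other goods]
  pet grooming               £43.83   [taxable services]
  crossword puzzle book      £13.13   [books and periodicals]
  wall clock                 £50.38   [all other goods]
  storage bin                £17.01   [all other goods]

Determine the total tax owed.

Sleeping bag £147.80: athletic equipment → 6.75% → £9.98
Basketball £40.92: athletic equipment → 6.75% → £2.76
Picture frame (8x10) £11.53: all other goods → 4.75% → £0.55
Umbrella £12.81: all other goods → 4.75% → £0.61
AA batteries (8-pack) £13.72: all other goods → 4.75% → £0.65
Pet grooming £43.83: taxable services → 7% → £3.07
Crossword puzzle book £13.13: books and periodicals, buyer-exempt → 0% → £0.00
Wall clock £50.38: all other goods → 4.75% → £2.39
Storage bin £17.01: all other goods → 4.75% → £0.81
Total tax = £9.98 + £2.76 + £0.55 + £0.61 + £0.65 + £3.07 + £2.39 + £0.81 = £20.82

£20.82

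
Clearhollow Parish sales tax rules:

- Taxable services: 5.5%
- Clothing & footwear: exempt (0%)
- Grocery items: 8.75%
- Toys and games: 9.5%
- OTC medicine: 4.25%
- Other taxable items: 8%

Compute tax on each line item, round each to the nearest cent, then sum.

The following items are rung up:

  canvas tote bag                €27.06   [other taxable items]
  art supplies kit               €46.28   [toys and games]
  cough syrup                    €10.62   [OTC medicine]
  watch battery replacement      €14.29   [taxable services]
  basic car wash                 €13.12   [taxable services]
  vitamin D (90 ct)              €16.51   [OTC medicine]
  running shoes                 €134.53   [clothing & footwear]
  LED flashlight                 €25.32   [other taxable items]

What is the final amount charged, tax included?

€298.98

Canvas tote bag €27.06: other taxable items → 8% → €2.16
Art supplies kit €46.28: toys and games → 9.5% → €4.40
Cough syrup €10.62: OTC medicine → 4.25% → €0.45
Watch battery replacement €14.29: taxable services → 5.5% → €0.79
Basic car wash €13.12: taxable services → 5.5% → €0.72
Vitamin D (90 ct) €16.51: OTC medicine → 4.25% → €0.70
Running shoes €134.53: clothing & footwear → 0% → €0.00
LED flashlight €25.32: other taxable items → 8% → €2.03
Subtotal = €287.73; tax = €11.25; total due = €298.98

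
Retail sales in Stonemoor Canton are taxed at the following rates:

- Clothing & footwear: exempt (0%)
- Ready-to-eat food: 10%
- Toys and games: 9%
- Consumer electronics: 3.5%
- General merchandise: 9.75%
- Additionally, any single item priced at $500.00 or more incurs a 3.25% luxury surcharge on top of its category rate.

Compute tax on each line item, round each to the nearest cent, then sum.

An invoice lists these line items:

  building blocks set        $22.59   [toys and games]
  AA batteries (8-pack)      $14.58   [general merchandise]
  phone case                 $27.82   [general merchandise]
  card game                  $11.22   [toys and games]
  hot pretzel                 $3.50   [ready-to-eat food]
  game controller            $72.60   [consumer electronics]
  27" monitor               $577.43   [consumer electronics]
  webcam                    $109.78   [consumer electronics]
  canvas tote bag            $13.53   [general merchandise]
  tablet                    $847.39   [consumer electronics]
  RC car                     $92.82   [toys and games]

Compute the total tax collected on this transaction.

Building blocks set $22.59: toys and games → 9% → $2.03
AA batteries (8-pack) $14.58: general merchandise → 9.75% → $1.42
Phone case $27.82: general merchandise → 9.75% → $2.71
Card game $11.22: toys and games → 9% → $1.01
Hot pretzel $3.50: ready-to-eat food → 10% → $0.35
Game controller $72.60: consumer electronics → 3.5% → $2.54
27" monitor $577.43: consumer electronics → 3.5% + 3.25% surcharge = 6.75% → $38.98
Webcam $109.78: consumer electronics → 3.5% → $3.84
Canvas tote bag $13.53: general merchandise → 9.75% → $1.32
Tablet $847.39: consumer electronics → 3.5% + 3.25% surcharge = 6.75% → $57.20
RC car $92.82: toys and games → 9% → $8.35
Total tax = $2.03 + $1.42 + $2.71 + $1.01 + $0.35 + $2.54 + $38.98 + $3.84 + $1.32 + $57.20 + $8.35 = $119.75

$119.75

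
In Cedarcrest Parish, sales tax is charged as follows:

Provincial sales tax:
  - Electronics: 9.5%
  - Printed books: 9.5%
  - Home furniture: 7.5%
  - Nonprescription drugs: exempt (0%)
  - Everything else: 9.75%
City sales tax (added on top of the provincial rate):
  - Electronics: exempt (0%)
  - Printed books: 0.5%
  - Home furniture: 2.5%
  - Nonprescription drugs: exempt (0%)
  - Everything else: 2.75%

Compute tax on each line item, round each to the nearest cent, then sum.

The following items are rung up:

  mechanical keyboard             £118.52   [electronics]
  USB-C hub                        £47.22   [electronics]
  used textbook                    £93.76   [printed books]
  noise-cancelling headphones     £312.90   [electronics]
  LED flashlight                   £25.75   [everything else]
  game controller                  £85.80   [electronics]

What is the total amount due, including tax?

Mechanical keyboard £118.52: electronics → 9.5% + 0% city = 9.5% → £11.26
USB-C hub £47.22: electronics → 9.5% + 0% city = 9.5% → £4.49
Used textbook £93.76: printed books → 9.5% + 0.5% city = 10% → £9.38
Noise-cancelling headphones £312.90: electronics → 9.5% + 0% city = 9.5% → £29.73
LED flashlight £25.75: everything else → 9.75% + 2.75% city = 12.5% → £3.22
Game controller £85.80: electronics → 9.5% + 0% city = 9.5% → £8.15
Subtotal = £683.95; tax = £66.23; total due = £750.18

£750.18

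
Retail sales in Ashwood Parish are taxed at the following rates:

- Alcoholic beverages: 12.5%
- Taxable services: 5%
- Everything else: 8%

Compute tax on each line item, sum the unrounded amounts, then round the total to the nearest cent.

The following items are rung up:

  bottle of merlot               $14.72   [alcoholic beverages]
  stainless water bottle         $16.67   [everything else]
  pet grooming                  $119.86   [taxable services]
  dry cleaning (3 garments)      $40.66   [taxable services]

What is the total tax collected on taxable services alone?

Pet grooming $119.86: taxable services → 5% → $5.993
Dry cleaning (3 garments) $40.66: taxable services → 5% → $2.033
Tax on taxable services: unrounded sum = $8.026 → $8.03

$8.03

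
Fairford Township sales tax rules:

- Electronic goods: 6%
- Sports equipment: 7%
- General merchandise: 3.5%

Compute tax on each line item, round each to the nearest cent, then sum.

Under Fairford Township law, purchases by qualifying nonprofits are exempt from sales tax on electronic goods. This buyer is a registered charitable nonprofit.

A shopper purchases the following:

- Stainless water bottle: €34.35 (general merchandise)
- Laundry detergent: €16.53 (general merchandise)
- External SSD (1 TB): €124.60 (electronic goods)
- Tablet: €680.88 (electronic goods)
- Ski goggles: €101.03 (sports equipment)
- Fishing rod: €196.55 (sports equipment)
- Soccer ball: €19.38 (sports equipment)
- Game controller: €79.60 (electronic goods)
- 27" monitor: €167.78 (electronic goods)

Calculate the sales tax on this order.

Stainless water bottle €34.35: general merchandise → 3.5% → €1.20
Laundry detergent €16.53: general merchandise → 3.5% → €0.58
External SSD (1 TB) €124.60: electronic goods, buyer-exempt → 0% → €0.00
Tablet €680.88: electronic goods, buyer-exempt → 0% → €0.00
Ski goggles €101.03: sports equipment → 7% → €7.07
Fishing rod €196.55: sports equipment → 7% → €13.76
Soccer ball €19.38: sports equipment → 7% → €1.36
Game controller €79.60: electronic goods, buyer-exempt → 0% → €0.00
27" monitor €167.78: electronic goods, buyer-exempt → 0% → €0.00
Total tax = €1.20 + €0.58 + €7.07 + €13.76 + €1.36 = €23.97

€23.97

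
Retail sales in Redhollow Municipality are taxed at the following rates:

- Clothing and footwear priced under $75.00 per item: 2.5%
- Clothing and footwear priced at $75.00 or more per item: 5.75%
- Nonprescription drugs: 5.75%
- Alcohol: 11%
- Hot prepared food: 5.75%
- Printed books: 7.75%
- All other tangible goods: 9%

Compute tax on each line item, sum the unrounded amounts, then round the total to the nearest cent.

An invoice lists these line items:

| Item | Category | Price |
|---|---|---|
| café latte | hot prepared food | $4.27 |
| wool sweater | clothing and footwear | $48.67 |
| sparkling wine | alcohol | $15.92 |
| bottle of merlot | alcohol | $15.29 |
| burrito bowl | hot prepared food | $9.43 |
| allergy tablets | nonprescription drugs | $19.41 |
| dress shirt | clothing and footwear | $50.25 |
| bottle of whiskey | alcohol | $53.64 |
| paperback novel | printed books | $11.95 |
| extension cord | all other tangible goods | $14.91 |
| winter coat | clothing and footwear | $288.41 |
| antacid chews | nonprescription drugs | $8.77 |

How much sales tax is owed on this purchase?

$33.07

Café latte $4.27: hot prepared food → 5.75% → $0.245525
Wool sweater $48.67: clothing and footwear, under $75.00 → 2.5% → $1.21675
Sparkling wine $15.92: alcohol → 11% → $1.7512
Bottle of merlot $15.29: alcohol → 11% → $1.6819
Burrito bowl $9.43: hot prepared food → 5.75% → $0.542225
Allergy tablets $19.41: nonprescription drugs → 5.75% → $1.116075
Dress shirt $50.25: clothing and footwear, under $75.00 → 2.5% → $1.25625
Bottle of whiskey $53.64: alcohol → 11% → $5.9004
Paperback novel $11.95: printed books → 7.75% → $0.926125
Extension cord $14.91: all other tangible goods → 9% → $1.3419
Winter coat $288.41: clothing and footwear, $75.00 or more → 5.75% → $16.583575
Antacid chews $8.77: nonprescription drugs → 5.75% → $0.504275
Unrounded tax sum = $33.0662 → $33.07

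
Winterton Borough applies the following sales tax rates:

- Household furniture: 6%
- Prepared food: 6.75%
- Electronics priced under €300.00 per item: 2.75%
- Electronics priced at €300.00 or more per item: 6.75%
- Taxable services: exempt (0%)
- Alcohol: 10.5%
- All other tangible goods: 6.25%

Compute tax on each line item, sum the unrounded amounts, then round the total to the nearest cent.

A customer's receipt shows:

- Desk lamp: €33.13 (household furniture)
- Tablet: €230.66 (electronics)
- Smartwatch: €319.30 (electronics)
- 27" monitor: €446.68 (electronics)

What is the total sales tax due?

€60.03

Desk lamp €33.13: household furniture → 6% → €1.9878
Tablet €230.66: electronics, under €300.00 → 2.75% → €6.34315
Smartwatch €319.30: electronics, €300.00 or more → 6.75% → €21.55275
27" monitor €446.68: electronics, €300.00 or more → 6.75% → €30.1509
Unrounded tax sum = €60.0346 → €60.03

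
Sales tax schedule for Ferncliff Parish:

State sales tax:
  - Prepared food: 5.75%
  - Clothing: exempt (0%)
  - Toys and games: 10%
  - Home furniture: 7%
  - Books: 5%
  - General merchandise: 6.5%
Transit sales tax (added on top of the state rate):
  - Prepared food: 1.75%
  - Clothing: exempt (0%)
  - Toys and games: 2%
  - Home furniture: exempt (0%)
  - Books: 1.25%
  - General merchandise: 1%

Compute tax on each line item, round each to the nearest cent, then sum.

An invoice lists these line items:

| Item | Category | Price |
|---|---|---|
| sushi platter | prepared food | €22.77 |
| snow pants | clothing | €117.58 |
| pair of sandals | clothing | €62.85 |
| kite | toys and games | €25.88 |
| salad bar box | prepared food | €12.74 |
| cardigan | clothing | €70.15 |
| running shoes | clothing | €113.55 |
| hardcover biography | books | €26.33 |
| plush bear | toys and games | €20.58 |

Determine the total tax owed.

Sushi platter €22.77: prepared food → 5.75% + 1.75% transit = 7.5% → €1.71
Snow pants €117.58: clothing → 0% + 0% transit = 0% → €0.00
Pair of sandals €62.85: clothing → 0% + 0% transit = 0% → €0.00
Kite €25.88: toys and games → 10% + 2% transit = 12% → €3.11
Salad bar box €12.74: prepared food → 5.75% + 1.75% transit = 7.5% → €0.96
Cardigan €70.15: clothing → 0% + 0% transit = 0% → €0.00
Running shoes €113.55: clothing → 0% + 0% transit = 0% → €0.00
Hardcover biography €26.33: books → 5% + 1.25% transit = 6.25% → €1.65
Plush bear €20.58: toys and games → 10% + 2% transit = 12% → €2.47
Total tax = €1.71 + €3.11 + €0.96 + €1.65 + €2.47 = €9.90

€9.90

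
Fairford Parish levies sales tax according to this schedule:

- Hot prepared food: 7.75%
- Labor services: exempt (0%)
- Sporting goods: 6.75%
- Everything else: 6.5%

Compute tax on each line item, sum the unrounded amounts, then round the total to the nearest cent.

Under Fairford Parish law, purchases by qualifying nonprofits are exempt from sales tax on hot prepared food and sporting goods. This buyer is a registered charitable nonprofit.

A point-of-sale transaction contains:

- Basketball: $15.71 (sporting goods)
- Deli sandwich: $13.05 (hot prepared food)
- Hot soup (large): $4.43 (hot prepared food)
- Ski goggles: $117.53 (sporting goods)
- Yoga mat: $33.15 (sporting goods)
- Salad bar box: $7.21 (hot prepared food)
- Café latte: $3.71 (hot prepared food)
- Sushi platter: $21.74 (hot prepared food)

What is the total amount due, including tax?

$216.53

Basketball $15.71: sporting goods, buyer-exempt → 0% → $0.00
Deli sandwich $13.05: hot prepared food, buyer-exempt → 0% → $0.00
Hot soup (large) $4.43: hot prepared food, buyer-exempt → 0% → $0.00
Ski goggles $117.53: sporting goods, buyer-exempt → 0% → $0.00
Yoga mat $33.15: sporting goods, buyer-exempt → 0% → $0.00
Salad bar box $7.21: hot prepared food, buyer-exempt → 0% → $0.00
Café latte $3.71: hot prepared food, buyer-exempt → 0% → $0.00
Sushi platter $21.74: hot prepared food, buyer-exempt → 0% → $0.00
Subtotal = $216.53; unrounded tax = $0.00 → $0.00; total due = $216.53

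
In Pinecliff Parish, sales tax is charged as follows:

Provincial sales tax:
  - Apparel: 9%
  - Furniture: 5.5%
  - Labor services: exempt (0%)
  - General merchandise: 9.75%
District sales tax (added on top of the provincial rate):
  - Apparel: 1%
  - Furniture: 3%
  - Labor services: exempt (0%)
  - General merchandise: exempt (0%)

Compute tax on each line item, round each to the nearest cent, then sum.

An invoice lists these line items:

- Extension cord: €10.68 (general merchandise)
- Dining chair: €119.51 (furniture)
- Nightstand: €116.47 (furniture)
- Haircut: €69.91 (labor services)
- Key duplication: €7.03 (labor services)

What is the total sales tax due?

Extension cord €10.68: general merchandise → 9.75% + 0% district = 9.75% → €1.04
Dining chair €119.51: furniture → 5.5% + 3% district = 8.5% → €10.16
Nightstand €116.47: furniture → 5.5% + 3% district = 8.5% → €9.90
Haircut €69.91: labor services → 0% + 0% district = 0% → €0.00
Key duplication €7.03: labor services → 0% + 0% district = 0% → €0.00
Total tax = €1.04 + €10.16 + €9.90 = €21.10

€21.10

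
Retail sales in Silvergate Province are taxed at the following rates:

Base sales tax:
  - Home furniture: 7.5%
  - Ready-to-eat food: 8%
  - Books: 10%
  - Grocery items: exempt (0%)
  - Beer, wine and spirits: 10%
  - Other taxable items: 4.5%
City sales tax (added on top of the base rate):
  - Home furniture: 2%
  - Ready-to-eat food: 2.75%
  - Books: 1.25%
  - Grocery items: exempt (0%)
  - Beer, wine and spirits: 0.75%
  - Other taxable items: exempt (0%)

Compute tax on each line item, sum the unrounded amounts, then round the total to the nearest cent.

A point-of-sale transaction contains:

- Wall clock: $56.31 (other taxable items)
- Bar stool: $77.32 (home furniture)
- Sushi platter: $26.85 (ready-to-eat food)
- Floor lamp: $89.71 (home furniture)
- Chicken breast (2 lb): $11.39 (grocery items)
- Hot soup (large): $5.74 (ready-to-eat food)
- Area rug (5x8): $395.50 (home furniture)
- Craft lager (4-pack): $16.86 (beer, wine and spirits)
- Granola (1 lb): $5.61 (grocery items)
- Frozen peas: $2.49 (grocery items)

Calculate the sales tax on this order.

Wall clock $56.31: other taxable items → 4.5% + 0% city = 4.5% → $2.53395
Bar stool $77.32: home furniture → 7.5% + 2% city = 9.5% → $7.3454
Sushi platter $26.85: ready-to-eat food → 8% + 2.75% city = 10.75% → $2.886375
Floor lamp $89.71: home furniture → 7.5% + 2% city = 9.5% → $8.52245
Chicken breast (2 lb) $11.39: grocery items → 0% + 0% city = 0% → $0.00
Hot soup (large) $5.74: ready-to-eat food → 8% + 2.75% city = 10.75% → $0.61705
Area rug (5x8) $395.50: home furniture → 7.5% + 2% city = 9.5% → $37.5725
Craft lager (4-pack) $16.86: beer, wine and spirits → 10% + 0.75% city = 10.75% → $1.81245
Granola (1 lb) $5.61: grocery items → 0% + 0% city = 0% → $0.00
Frozen peas $2.49: grocery items → 0% + 0% city = 0% → $0.00
Unrounded tax sum = $61.290175 → $61.29

$61.29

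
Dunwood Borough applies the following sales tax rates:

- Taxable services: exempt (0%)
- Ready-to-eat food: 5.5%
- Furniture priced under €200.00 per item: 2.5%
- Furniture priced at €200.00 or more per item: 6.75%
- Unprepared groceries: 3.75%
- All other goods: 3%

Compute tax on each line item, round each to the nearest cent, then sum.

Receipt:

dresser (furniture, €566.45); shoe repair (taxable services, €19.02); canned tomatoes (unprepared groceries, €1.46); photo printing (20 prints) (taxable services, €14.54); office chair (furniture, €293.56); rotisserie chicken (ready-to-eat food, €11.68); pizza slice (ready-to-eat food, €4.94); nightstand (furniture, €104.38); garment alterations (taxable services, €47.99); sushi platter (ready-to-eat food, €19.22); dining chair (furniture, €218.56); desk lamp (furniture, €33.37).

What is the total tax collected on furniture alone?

€76.25

Dresser €566.45: furniture, €200.00 or more → 6.75% → €38.24
Office chair €293.56: furniture, €200.00 or more → 6.75% → €19.82
Nightstand €104.38: furniture, under €200.00 → 2.5% → €2.61
Dining chair €218.56: furniture, €200.00 or more → 6.75% → €14.75
Desk lamp €33.37: furniture, under €200.00 → 2.5% → €0.83
Tax on furniture = €38.24 + €19.82 + €2.61 + €14.75 + €0.83 = €76.25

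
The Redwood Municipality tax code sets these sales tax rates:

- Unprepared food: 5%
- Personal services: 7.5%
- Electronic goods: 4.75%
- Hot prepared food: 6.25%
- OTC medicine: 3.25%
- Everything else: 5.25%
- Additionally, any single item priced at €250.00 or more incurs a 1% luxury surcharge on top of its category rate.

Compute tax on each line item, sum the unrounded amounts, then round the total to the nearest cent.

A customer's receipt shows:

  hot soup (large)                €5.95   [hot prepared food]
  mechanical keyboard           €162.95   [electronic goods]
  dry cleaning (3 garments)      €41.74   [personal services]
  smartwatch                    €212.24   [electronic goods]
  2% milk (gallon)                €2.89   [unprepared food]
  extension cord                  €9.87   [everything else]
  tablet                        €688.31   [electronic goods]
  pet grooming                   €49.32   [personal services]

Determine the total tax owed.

€65.26

Hot soup (large) €5.95: hot prepared food → 6.25% → €0.371875
Mechanical keyboard €162.95: electronic goods → 4.75% → €7.740125
Dry cleaning (3 garments) €41.74: personal services → 7.5% → €3.1305
Smartwatch €212.24: electronic goods → 4.75% → €10.0814
2% milk (gallon) €2.89: unprepared food → 5% → €0.1445
Extension cord €9.87: everything else → 5.25% → €0.518175
Tablet €688.31: electronic goods → 4.75% + 1% surcharge = 5.75% → €39.577825
Pet grooming €49.32: personal services → 7.5% → €3.699
Unrounded tax sum = €65.2634 → €65.26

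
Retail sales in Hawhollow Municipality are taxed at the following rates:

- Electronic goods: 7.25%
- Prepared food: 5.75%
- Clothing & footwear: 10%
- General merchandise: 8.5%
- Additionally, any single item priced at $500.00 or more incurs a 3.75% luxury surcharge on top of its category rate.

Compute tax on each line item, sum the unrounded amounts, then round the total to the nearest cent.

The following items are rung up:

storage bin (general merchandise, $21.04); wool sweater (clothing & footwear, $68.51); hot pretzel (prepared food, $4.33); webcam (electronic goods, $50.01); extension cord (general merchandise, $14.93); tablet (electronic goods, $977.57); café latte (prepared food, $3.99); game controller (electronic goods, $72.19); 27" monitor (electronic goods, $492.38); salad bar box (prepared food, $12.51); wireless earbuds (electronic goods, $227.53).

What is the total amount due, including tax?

$2124.68

Storage bin $21.04: general merchandise → 8.5% → $1.7884
Wool sweater $68.51: clothing & footwear → 10% → $6.851
Hot pretzel $4.33: prepared food → 5.75% → $0.248975
Webcam $50.01: electronic goods → 7.25% → $3.625725
Extension cord $14.93: general merchandise → 8.5% → $1.26905
Tablet $977.57: electronic goods → 7.25% + 3.75% surcharge = 11% → $107.5327
Café latte $3.99: prepared food → 5.75% → $0.229425
Game controller $72.19: electronic goods → 7.25% → $5.233775
27" monitor $492.38: electronic goods → 7.25% → $35.69755
Salad bar box $12.51: prepared food → 5.75% → $0.719325
Wireless earbuds $227.53: electronic goods → 7.25% → $16.495925
Subtotal = $1944.99; unrounded tax = $179.69185 → $179.69; total due = $2124.68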